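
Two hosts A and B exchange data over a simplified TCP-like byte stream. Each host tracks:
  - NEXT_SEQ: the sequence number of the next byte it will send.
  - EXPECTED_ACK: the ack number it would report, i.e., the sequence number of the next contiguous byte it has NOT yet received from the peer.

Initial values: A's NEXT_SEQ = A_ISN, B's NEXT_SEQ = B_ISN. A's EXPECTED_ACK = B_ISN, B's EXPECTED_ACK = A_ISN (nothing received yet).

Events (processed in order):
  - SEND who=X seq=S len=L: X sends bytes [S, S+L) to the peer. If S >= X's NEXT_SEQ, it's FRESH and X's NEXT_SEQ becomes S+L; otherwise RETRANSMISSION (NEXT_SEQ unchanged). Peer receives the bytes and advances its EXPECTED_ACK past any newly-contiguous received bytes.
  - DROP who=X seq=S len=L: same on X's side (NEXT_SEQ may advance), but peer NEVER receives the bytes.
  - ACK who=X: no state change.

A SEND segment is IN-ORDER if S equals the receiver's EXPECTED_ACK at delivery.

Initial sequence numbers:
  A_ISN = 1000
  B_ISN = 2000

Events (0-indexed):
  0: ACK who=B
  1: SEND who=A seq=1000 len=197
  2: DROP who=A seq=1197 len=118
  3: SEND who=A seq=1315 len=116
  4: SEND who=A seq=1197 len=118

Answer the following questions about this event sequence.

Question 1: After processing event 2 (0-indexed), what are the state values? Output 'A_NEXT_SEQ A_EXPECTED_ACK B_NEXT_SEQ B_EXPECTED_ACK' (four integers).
After event 0: A_seq=1000 A_ack=2000 B_seq=2000 B_ack=1000
After event 1: A_seq=1197 A_ack=2000 B_seq=2000 B_ack=1197
After event 2: A_seq=1315 A_ack=2000 B_seq=2000 B_ack=1197

1315 2000 2000 1197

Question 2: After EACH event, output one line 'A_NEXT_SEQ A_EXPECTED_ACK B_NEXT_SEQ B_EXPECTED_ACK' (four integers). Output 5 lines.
1000 2000 2000 1000
1197 2000 2000 1197
1315 2000 2000 1197
1431 2000 2000 1197
1431 2000 2000 1431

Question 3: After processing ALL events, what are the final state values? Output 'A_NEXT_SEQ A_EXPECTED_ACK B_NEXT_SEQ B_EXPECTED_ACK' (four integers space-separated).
After event 0: A_seq=1000 A_ack=2000 B_seq=2000 B_ack=1000
After event 1: A_seq=1197 A_ack=2000 B_seq=2000 B_ack=1197
After event 2: A_seq=1315 A_ack=2000 B_seq=2000 B_ack=1197
After event 3: A_seq=1431 A_ack=2000 B_seq=2000 B_ack=1197
After event 4: A_seq=1431 A_ack=2000 B_seq=2000 B_ack=1431

Answer: 1431 2000 2000 1431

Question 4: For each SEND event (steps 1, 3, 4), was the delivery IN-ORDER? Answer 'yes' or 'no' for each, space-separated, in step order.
Step 1: SEND seq=1000 -> in-order
Step 3: SEND seq=1315 -> out-of-order
Step 4: SEND seq=1197 -> in-order

Answer: yes no yes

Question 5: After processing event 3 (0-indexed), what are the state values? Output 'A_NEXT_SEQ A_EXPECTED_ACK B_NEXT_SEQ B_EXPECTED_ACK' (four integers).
After event 0: A_seq=1000 A_ack=2000 B_seq=2000 B_ack=1000
After event 1: A_seq=1197 A_ack=2000 B_seq=2000 B_ack=1197
After event 2: A_seq=1315 A_ack=2000 B_seq=2000 B_ack=1197
After event 3: A_seq=1431 A_ack=2000 B_seq=2000 B_ack=1197

1431 2000 2000 1197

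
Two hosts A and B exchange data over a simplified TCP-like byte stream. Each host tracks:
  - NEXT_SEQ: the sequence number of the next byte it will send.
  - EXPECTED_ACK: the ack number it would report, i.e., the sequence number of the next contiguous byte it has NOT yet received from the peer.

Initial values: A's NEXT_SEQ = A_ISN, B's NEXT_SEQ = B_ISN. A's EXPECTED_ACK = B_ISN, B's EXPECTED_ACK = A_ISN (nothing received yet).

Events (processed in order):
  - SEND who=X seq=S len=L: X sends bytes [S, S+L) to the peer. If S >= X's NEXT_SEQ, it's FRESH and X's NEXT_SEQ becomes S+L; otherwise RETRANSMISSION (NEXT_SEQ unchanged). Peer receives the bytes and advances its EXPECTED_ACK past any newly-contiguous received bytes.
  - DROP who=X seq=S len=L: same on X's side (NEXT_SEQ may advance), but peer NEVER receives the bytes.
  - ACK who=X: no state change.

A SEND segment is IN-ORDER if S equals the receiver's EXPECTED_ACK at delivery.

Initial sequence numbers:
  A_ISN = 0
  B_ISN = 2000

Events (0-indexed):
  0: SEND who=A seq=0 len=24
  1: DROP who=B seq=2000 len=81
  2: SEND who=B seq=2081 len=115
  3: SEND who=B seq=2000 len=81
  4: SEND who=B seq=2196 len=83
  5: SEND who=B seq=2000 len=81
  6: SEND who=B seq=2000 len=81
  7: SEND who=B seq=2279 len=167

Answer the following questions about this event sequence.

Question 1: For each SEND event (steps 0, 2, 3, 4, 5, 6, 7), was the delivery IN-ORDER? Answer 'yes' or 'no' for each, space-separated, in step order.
Step 0: SEND seq=0 -> in-order
Step 2: SEND seq=2081 -> out-of-order
Step 3: SEND seq=2000 -> in-order
Step 4: SEND seq=2196 -> in-order
Step 5: SEND seq=2000 -> out-of-order
Step 6: SEND seq=2000 -> out-of-order
Step 7: SEND seq=2279 -> in-order

Answer: yes no yes yes no no yes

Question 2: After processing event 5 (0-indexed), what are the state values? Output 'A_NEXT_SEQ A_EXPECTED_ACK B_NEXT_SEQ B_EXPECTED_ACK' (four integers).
After event 0: A_seq=24 A_ack=2000 B_seq=2000 B_ack=24
After event 1: A_seq=24 A_ack=2000 B_seq=2081 B_ack=24
After event 2: A_seq=24 A_ack=2000 B_seq=2196 B_ack=24
After event 3: A_seq=24 A_ack=2196 B_seq=2196 B_ack=24
After event 4: A_seq=24 A_ack=2279 B_seq=2279 B_ack=24
After event 5: A_seq=24 A_ack=2279 B_seq=2279 B_ack=24

24 2279 2279 24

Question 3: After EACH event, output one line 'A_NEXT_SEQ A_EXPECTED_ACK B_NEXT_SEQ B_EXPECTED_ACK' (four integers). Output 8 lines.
24 2000 2000 24
24 2000 2081 24
24 2000 2196 24
24 2196 2196 24
24 2279 2279 24
24 2279 2279 24
24 2279 2279 24
24 2446 2446 24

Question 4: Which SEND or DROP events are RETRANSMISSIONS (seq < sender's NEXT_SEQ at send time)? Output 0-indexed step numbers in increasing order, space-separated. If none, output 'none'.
Step 0: SEND seq=0 -> fresh
Step 1: DROP seq=2000 -> fresh
Step 2: SEND seq=2081 -> fresh
Step 3: SEND seq=2000 -> retransmit
Step 4: SEND seq=2196 -> fresh
Step 5: SEND seq=2000 -> retransmit
Step 6: SEND seq=2000 -> retransmit
Step 7: SEND seq=2279 -> fresh

Answer: 3 5 6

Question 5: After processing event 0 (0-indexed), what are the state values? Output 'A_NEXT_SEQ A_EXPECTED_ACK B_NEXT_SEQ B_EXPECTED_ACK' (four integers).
After event 0: A_seq=24 A_ack=2000 B_seq=2000 B_ack=24

24 2000 2000 24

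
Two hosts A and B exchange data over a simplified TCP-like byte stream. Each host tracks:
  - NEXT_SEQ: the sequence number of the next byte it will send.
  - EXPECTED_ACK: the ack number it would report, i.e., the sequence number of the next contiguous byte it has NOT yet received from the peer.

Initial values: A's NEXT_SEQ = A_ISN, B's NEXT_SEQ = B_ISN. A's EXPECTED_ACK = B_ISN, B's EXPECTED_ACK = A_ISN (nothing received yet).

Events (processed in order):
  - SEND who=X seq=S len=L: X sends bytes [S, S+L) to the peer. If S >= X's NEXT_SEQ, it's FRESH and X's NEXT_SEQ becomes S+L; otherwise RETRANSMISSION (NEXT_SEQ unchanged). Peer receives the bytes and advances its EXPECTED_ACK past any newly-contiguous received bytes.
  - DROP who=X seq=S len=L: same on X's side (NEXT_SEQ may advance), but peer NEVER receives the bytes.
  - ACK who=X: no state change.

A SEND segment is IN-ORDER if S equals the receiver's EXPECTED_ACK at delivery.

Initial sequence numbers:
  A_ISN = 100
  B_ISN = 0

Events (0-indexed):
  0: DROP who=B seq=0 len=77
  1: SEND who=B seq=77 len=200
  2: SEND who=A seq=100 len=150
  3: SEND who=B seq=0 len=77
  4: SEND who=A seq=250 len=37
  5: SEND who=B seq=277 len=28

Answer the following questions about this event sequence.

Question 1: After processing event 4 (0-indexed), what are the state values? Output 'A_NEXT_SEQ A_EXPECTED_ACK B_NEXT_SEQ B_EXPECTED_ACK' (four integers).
After event 0: A_seq=100 A_ack=0 B_seq=77 B_ack=100
After event 1: A_seq=100 A_ack=0 B_seq=277 B_ack=100
After event 2: A_seq=250 A_ack=0 B_seq=277 B_ack=250
After event 3: A_seq=250 A_ack=277 B_seq=277 B_ack=250
After event 4: A_seq=287 A_ack=277 B_seq=277 B_ack=287

287 277 277 287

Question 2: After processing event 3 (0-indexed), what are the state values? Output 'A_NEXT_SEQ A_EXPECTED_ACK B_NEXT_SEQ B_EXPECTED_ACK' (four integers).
After event 0: A_seq=100 A_ack=0 B_seq=77 B_ack=100
After event 1: A_seq=100 A_ack=0 B_seq=277 B_ack=100
After event 2: A_seq=250 A_ack=0 B_seq=277 B_ack=250
After event 3: A_seq=250 A_ack=277 B_seq=277 B_ack=250

250 277 277 250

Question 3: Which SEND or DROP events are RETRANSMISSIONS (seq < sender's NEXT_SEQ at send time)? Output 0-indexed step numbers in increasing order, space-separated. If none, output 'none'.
Step 0: DROP seq=0 -> fresh
Step 1: SEND seq=77 -> fresh
Step 2: SEND seq=100 -> fresh
Step 3: SEND seq=0 -> retransmit
Step 4: SEND seq=250 -> fresh
Step 5: SEND seq=277 -> fresh

Answer: 3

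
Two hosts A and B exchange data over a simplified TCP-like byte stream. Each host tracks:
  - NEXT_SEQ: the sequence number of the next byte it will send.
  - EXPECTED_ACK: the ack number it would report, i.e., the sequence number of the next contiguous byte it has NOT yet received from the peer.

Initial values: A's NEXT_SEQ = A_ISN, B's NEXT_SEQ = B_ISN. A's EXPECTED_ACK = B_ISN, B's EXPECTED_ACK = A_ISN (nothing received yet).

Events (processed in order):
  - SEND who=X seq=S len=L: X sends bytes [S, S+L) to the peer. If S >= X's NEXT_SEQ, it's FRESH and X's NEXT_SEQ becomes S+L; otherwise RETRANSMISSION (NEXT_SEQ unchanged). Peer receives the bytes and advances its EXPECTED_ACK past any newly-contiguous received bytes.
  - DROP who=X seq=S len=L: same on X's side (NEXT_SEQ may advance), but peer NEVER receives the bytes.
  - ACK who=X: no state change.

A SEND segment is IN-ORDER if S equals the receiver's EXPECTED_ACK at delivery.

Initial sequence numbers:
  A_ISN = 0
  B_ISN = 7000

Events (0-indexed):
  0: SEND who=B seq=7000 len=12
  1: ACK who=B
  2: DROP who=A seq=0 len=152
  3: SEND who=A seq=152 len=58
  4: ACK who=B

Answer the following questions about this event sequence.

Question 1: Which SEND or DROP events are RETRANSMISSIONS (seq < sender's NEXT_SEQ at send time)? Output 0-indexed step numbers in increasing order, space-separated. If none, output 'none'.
Step 0: SEND seq=7000 -> fresh
Step 2: DROP seq=0 -> fresh
Step 3: SEND seq=152 -> fresh

Answer: none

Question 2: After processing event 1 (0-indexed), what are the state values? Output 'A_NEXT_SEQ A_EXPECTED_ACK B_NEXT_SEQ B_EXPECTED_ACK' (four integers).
After event 0: A_seq=0 A_ack=7012 B_seq=7012 B_ack=0
After event 1: A_seq=0 A_ack=7012 B_seq=7012 B_ack=0

0 7012 7012 0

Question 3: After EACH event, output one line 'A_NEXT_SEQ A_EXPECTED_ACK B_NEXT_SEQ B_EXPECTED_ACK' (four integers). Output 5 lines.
0 7012 7012 0
0 7012 7012 0
152 7012 7012 0
210 7012 7012 0
210 7012 7012 0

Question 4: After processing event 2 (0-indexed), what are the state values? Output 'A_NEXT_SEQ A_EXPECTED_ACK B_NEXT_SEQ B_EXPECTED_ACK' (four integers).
After event 0: A_seq=0 A_ack=7012 B_seq=7012 B_ack=0
After event 1: A_seq=0 A_ack=7012 B_seq=7012 B_ack=0
After event 2: A_seq=152 A_ack=7012 B_seq=7012 B_ack=0

152 7012 7012 0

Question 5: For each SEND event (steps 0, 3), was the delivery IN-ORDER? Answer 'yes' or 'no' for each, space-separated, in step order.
Step 0: SEND seq=7000 -> in-order
Step 3: SEND seq=152 -> out-of-order

Answer: yes no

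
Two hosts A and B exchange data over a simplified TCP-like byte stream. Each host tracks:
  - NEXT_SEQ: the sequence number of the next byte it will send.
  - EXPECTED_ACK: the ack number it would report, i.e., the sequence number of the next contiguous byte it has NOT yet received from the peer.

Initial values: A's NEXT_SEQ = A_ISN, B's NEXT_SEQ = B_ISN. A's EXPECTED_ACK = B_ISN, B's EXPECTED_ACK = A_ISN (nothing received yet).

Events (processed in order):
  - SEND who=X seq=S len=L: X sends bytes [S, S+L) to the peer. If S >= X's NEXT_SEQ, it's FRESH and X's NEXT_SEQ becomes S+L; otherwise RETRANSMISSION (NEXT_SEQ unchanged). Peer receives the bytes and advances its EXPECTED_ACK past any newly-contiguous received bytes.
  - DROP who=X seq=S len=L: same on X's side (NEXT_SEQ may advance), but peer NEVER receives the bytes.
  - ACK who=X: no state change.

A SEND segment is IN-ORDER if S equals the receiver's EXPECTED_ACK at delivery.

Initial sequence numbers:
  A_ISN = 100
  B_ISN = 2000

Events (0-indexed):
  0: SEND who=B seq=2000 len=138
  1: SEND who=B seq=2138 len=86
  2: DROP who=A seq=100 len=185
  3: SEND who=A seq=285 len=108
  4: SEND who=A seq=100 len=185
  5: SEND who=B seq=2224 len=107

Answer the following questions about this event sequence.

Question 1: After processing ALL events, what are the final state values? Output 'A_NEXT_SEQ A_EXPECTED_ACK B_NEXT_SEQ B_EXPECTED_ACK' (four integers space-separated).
Answer: 393 2331 2331 393

Derivation:
After event 0: A_seq=100 A_ack=2138 B_seq=2138 B_ack=100
After event 1: A_seq=100 A_ack=2224 B_seq=2224 B_ack=100
After event 2: A_seq=285 A_ack=2224 B_seq=2224 B_ack=100
After event 3: A_seq=393 A_ack=2224 B_seq=2224 B_ack=100
After event 4: A_seq=393 A_ack=2224 B_seq=2224 B_ack=393
After event 5: A_seq=393 A_ack=2331 B_seq=2331 B_ack=393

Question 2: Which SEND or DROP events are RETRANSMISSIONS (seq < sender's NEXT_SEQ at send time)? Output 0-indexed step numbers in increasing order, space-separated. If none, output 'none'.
Step 0: SEND seq=2000 -> fresh
Step 1: SEND seq=2138 -> fresh
Step 2: DROP seq=100 -> fresh
Step 3: SEND seq=285 -> fresh
Step 4: SEND seq=100 -> retransmit
Step 5: SEND seq=2224 -> fresh

Answer: 4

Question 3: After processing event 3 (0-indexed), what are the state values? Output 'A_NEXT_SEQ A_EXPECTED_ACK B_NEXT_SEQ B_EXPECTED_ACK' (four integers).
After event 0: A_seq=100 A_ack=2138 B_seq=2138 B_ack=100
After event 1: A_seq=100 A_ack=2224 B_seq=2224 B_ack=100
After event 2: A_seq=285 A_ack=2224 B_seq=2224 B_ack=100
After event 3: A_seq=393 A_ack=2224 B_seq=2224 B_ack=100

393 2224 2224 100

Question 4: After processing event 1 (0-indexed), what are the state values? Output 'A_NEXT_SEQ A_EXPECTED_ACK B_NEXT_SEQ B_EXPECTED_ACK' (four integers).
After event 0: A_seq=100 A_ack=2138 B_seq=2138 B_ack=100
After event 1: A_seq=100 A_ack=2224 B_seq=2224 B_ack=100

100 2224 2224 100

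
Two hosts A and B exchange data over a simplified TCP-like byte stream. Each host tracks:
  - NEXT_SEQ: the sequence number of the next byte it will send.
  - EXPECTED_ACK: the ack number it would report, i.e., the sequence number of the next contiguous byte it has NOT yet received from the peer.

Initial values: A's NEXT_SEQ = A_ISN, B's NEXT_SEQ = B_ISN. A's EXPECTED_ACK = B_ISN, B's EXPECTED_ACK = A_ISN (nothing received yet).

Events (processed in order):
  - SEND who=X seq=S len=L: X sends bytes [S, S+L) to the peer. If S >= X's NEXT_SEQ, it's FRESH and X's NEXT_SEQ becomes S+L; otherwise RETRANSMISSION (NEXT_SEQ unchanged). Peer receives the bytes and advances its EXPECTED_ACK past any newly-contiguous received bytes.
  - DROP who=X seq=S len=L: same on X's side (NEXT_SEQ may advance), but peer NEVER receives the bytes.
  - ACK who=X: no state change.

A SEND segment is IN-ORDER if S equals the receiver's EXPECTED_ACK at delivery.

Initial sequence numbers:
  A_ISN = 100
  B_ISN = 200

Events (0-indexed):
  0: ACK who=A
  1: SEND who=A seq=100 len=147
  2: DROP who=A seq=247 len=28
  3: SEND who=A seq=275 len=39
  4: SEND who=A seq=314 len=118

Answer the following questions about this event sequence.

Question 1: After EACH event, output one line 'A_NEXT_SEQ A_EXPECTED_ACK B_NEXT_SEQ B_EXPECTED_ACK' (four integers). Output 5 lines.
100 200 200 100
247 200 200 247
275 200 200 247
314 200 200 247
432 200 200 247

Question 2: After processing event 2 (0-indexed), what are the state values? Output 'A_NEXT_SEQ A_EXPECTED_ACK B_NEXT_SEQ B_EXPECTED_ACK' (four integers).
After event 0: A_seq=100 A_ack=200 B_seq=200 B_ack=100
After event 1: A_seq=247 A_ack=200 B_seq=200 B_ack=247
After event 2: A_seq=275 A_ack=200 B_seq=200 B_ack=247

275 200 200 247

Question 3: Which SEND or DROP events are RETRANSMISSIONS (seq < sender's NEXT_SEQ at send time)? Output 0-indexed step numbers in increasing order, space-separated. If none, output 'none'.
Answer: none

Derivation:
Step 1: SEND seq=100 -> fresh
Step 2: DROP seq=247 -> fresh
Step 3: SEND seq=275 -> fresh
Step 4: SEND seq=314 -> fresh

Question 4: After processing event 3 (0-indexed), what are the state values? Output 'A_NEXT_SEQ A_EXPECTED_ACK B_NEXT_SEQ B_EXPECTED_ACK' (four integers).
After event 0: A_seq=100 A_ack=200 B_seq=200 B_ack=100
After event 1: A_seq=247 A_ack=200 B_seq=200 B_ack=247
After event 2: A_seq=275 A_ack=200 B_seq=200 B_ack=247
After event 3: A_seq=314 A_ack=200 B_seq=200 B_ack=247

314 200 200 247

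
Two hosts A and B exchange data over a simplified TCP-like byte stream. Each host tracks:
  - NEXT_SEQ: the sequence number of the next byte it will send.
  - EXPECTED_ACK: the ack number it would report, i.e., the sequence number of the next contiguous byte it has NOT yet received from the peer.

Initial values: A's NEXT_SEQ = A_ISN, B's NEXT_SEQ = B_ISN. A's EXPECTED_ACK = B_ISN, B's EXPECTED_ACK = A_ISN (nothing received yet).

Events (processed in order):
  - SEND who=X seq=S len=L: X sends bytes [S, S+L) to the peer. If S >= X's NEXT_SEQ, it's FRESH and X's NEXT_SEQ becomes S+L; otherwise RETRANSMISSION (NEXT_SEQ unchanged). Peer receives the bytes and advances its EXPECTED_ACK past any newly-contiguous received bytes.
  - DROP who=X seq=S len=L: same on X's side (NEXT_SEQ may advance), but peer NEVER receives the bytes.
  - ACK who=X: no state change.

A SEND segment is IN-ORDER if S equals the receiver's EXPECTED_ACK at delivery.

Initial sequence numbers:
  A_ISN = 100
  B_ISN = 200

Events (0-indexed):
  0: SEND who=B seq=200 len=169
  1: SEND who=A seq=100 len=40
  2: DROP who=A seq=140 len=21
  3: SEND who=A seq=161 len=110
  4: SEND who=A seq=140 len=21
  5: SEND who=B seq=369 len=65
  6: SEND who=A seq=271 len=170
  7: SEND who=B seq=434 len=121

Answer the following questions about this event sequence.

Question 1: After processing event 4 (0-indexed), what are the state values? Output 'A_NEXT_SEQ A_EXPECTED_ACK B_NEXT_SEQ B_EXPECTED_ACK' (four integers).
After event 0: A_seq=100 A_ack=369 B_seq=369 B_ack=100
After event 1: A_seq=140 A_ack=369 B_seq=369 B_ack=140
After event 2: A_seq=161 A_ack=369 B_seq=369 B_ack=140
After event 3: A_seq=271 A_ack=369 B_seq=369 B_ack=140
After event 4: A_seq=271 A_ack=369 B_seq=369 B_ack=271

271 369 369 271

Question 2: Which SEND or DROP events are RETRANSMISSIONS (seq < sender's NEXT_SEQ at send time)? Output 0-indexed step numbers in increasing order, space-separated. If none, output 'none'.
Answer: 4

Derivation:
Step 0: SEND seq=200 -> fresh
Step 1: SEND seq=100 -> fresh
Step 2: DROP seq=140 -> fresh
Step 3: SEND seq=161 -> fresh
Step 4: SEND seq=140 -> retransmit
Step 5: SEND seq=369 -> fresh
Step 6: SEND seq=271 -> fresh
Step 7: SEND seq=434 -> fresh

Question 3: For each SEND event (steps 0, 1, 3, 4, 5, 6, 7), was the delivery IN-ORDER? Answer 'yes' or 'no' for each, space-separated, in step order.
Step 0: SEND seq=200 -> in-order
Step 1: SEND seq=100 -> in-order
Step 3: SEND seq=161 -> out-of-order
Step 4: SEND seq=140 -> in-order
Step 5: SEND seq=369 -> in-order
Step 6: SEND seq=271 -> in-order
Step 7: SEND seq=434 -> in-order

Answer: yes yes no yes yes yes yes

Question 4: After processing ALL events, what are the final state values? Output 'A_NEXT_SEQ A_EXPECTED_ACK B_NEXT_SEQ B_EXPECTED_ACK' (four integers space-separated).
Answer: 441 555 555 441

Derivation:
After event 0: A_seq=100 A_ack=369 B_seq=369 B_ack=100
After event 1: A_seq=140 A_ack=369 B_seq=369 B_ack=140
After event 2: A_seq=161 A_ack=369 B_seq=369 B_ack=140
After event 3: A_seq=271 A_ack=369 B_seq=369 B_ack=140
After event 4: A_seq=271 A_ack=369 B_seq=369 B_ack=271
After event 5: A_seq=271 A_ack=434 B_seq=434 B_ack=271
After event 6: A_seq=441 A_ack=434 B_seq=434 B_ack=441
After event 7: A_seq=441 A_ack=555 B_seq=555 B_ack=441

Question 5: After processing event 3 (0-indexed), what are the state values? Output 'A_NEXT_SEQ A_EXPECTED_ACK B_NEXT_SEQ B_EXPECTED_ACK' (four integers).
After event 0: A_seq=100 A_ack=369 B_seq=369 B_ack=100
After event 1: A_seq=140 A_ack=369 B_seq=369 B_ack=140
After event 2: A_seq=161 A_ack=369 B_seq=369 B_ack=140
After event 3: A_seq=271 A_ack=369 B_seq=369 B_ack=140

271 369 369 140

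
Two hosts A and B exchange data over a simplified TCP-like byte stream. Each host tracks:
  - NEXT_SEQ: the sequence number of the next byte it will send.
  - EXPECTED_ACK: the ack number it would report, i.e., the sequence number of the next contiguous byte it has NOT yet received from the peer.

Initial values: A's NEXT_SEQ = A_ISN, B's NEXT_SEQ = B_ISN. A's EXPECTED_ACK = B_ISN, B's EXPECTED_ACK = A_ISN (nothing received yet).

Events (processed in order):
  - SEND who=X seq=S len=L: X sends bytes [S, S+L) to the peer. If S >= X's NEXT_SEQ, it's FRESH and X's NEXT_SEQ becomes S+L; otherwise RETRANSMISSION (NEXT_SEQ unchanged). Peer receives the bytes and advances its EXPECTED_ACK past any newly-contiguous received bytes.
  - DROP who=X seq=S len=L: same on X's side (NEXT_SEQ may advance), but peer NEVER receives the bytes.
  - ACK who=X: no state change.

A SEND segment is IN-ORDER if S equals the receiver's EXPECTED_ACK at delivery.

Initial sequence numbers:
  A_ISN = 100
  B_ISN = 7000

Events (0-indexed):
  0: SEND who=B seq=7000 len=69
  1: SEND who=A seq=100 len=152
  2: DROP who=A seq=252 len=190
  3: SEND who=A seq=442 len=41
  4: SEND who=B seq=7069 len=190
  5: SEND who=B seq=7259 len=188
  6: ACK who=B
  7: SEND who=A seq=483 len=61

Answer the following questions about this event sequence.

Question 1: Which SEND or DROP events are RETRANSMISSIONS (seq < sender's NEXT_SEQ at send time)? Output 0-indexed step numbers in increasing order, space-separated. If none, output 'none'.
Step 0: SEND seq=7000 -> fresh
Step 1: SEND seq=100 -> fresh
Step 2: DROP seq=252 -> fresh
Step 3: SEND seq=442 -> fresh
Step 4: SEND seq=7069 -> fresh
Step 5: SEND seq=7259 -> fresh
Step 7: SEND seq=483 -> fresh

Answer: none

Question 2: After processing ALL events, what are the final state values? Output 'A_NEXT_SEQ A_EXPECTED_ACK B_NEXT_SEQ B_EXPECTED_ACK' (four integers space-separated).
After event 0: A_seq=100 A_ack=7069 B_seq=7069 B_ack=100
After event 1: A_seq=252 A_ack=7069 B_seq=7069 B_ack=252
After event 2: A_seq=442 A_ack=7069 B_seq=7069 B_ack=252
After event 3: A_seq=483 A_ack=7069 B_seq=7069 B_ack=252
After event 4: A_seq=483 A_ack=7259 B_seq=7259 B_ack=252
After event 5: A_seq=483 A_ack=7447 B_seq=7447 B_ack=252
After event 6: A_seq=483 A_ack=7447 B_seq=7447 B_ack=252
After event 7: A_seq=544 A_ack=7447 B_seq=7447 B_ack=252

Answer: 544 7447 7447 252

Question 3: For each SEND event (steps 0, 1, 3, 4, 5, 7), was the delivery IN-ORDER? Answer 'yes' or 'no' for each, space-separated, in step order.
Step 0: SEND seq=7000 -> in-order
Step 1: SEND seq=100 -> in-order
Step 3: SEND seq=442 -> out-of-order
Step 4: SEND seq=7069 -> in-order
Step 5: SEND seq=7259 -> in-order
Step 7: SEND seq=483 -> out-of-order

Answer: yes yes no yes yes no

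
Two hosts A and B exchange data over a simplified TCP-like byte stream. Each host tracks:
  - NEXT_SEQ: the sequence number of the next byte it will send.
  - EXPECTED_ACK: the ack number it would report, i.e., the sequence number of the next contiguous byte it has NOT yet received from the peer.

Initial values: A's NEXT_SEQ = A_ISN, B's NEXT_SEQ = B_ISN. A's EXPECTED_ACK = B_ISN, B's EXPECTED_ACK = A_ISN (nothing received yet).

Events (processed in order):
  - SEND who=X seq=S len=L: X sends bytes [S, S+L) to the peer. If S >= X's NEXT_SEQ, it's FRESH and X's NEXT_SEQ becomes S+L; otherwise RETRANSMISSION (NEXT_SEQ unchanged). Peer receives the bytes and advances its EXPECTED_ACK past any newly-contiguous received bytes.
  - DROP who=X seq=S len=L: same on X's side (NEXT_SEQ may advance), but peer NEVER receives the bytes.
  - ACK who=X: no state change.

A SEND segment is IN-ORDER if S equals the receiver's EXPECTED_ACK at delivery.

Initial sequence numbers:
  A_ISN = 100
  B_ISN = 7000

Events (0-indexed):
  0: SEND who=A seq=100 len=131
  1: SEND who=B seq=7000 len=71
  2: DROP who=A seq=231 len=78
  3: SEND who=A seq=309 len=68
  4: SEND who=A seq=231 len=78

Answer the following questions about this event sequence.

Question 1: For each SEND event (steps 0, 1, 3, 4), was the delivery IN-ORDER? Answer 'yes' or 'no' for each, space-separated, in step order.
Answer: yes yes no yes

Derivation:
Step 0: SEND seq=100 -> in-order
Step 1: SEND seq=7000 -> in-order
Step 3: SEND seq=309 -> out-of-order
Step 4: SEND seq=231 -> in-order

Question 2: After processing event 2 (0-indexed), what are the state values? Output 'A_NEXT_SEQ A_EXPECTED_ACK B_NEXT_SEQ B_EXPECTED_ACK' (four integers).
After event 0: A_seq=231 A_ack=7000 B_seq=7000 B_ack=231
After event 1: A_seq=231 A_ack=7071 B_seq=7071 B_ack=231
After event 2: A_seq=309 A_ack=7071 B_seq=7071 B_ack=231

309 7071 7071 231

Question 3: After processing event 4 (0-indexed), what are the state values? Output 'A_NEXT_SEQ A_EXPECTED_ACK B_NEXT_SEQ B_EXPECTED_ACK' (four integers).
After event 0: A_seq=231 A_ack=7000 B_seq=7000 B_ack=231
After event 1: A_seq=231 A_ack=7071 B_seq=7071 B_ack=231
After event 2: A_seq=309 A_ack=7071 B_seq=7071 B_ack=231
After event 3: A_seq=377 A_ack=7071 B_seq=7071 B_ack=231
After event 4: A_seq=377 A_ack=7071 B_seq=7071 B_ack=377

377 7071 7071 377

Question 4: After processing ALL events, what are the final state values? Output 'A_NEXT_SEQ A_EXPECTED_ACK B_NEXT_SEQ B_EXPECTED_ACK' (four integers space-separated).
Answer: 377 7071 7071 377

Derivation:
After event 0: A_seq=231 A_ack=7000 B_seq=7000 B_ack=231
After event 1: A_seq=231 A_ack=7071 B_seq=7071 B_ack=231
After event 2: A_seq=309 A_ack=7071 B_seq=7071 B_ack=231
After event 3: A_seq=377 A_ack=7071 B_seq=7071 B_ack=231
After event 4: A_seq=377 A_ack=7071 B_seq=7071 B_ack=377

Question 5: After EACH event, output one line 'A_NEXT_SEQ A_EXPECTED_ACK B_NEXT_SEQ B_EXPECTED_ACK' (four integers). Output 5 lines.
231 7000 7000 231
231 7071 7071 231
309 7071 7071 231
377 7071 7071 231
377 7071 7071 377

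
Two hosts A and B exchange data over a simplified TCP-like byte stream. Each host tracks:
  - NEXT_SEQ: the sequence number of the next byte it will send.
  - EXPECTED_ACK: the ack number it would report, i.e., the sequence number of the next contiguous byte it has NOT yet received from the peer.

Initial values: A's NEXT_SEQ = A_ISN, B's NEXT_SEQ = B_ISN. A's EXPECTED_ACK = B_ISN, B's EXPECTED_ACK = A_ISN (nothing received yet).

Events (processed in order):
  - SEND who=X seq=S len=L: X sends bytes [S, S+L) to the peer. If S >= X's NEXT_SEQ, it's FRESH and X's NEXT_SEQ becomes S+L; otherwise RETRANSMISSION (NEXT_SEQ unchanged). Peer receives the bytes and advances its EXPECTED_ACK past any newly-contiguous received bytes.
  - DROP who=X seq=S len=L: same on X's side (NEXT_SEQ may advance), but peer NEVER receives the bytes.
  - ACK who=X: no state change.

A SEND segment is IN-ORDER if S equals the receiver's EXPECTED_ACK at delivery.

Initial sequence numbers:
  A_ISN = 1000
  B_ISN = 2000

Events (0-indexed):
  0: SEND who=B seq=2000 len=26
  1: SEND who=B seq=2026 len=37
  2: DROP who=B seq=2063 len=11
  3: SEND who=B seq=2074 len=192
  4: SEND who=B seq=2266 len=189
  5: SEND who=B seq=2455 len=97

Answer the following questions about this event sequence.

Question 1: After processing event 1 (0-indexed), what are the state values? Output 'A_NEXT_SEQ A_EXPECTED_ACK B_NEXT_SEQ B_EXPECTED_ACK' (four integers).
After event 0: A_seq=1000 A_ack=2026 B_seq=2026 B_ack=1000
After event 1: A_seq=1000 A_ack=2063 B_seq=2063 B_ack=1000

1000 2063 2063 1000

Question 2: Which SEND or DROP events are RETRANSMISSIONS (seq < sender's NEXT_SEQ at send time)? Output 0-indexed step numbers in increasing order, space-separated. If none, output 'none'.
Step 0: SEND seq=2000 -> fresh
Step 1: SEND seq=2026 -> fresh
Step 2: DROP seq=2063 -> fresh
Step 3: SEND seq=2074 -> fresh
Step 4: SEND seq=2266 -> fresh
Step 5: SEND seq=2455 -> fresh

Answer: none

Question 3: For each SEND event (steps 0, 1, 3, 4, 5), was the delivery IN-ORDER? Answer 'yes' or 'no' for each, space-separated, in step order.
Step 0: SEND seq=2000 -> in-order
Step 1: SEND seq=2026 -> in-order
Step 3: SEND seq=2074 -> out-of-order
Step 4: SEND seq=2266 -> out-of-order
Step 5: SEND seq=2455 -> out-of-order

Answer: yes yes no no no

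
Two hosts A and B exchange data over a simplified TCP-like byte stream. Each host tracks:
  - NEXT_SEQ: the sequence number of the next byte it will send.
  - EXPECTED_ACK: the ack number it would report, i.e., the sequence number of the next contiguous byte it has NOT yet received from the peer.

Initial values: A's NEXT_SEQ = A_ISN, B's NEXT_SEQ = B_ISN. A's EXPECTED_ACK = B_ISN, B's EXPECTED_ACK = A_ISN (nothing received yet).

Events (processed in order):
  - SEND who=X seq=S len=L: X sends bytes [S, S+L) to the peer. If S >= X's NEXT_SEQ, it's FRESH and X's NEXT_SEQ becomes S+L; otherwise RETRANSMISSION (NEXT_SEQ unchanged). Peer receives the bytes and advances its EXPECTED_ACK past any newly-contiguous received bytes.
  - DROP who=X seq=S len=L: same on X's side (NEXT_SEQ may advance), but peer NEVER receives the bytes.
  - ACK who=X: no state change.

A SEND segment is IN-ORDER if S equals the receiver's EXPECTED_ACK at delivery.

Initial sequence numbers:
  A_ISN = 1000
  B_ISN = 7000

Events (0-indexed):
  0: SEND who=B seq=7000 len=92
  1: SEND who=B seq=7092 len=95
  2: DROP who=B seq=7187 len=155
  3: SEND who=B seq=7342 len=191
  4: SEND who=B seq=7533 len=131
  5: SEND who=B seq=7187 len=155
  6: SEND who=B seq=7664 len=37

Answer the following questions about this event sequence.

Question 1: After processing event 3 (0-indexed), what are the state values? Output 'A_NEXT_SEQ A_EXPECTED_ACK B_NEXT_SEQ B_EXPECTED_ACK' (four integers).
After event 0: A_seq=1000 A_ack=7092 B_seq=7092 B_ack=1000
After event 1: A_seq=1000 A_ack=7187 B_seq=7187 B_ack=1000
After event 2: A_seq=1000 A_ack=7187 B_seq=7342 B_ack=1000
After event 3: A_seq=1000 A_ack=7187 B_seq=7533 B_ack=1000

1000 7187 7533 1000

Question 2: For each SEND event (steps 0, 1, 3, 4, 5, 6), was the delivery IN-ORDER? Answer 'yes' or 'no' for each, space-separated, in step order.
Answer: yes yes no no yes yes

Derivation:
Step 0: SEND seq=7000 -> in-order
Step 1: SEND seq=7092 -> in-order
Step 3: SEND seq=7342 -> out-of-order
Step 4: SEND seq=7533 -> out-of-order
Step 5: SEND seq=7187 -> in-order
Step 6: SEND seq=7664 -> in-order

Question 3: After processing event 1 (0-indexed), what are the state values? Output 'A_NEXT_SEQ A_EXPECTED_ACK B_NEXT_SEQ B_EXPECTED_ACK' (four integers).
After event 0: A_seq=1000 A_ack=7092 B_seq=7092 B_ack=1000
After event 1: A_seq=1000 A_ack=7187 B_seq=7187 B_ack=1000

1000 7187 7187 1000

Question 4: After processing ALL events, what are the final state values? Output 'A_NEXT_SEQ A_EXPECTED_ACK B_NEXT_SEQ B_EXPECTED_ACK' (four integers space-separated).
Answer: 1000 7701 7701 1000

Derivation:
After event 0: A_seq=1000 A_ack=7092 B_seq=7092 B_ack=1000
After event 1: A_seq=1000 A_ack=7187 B_seq=7187 B_ack=1000
After event 2: A_seq=1000 A_ack=7187 B_seq=7342 B_ack=1000
After event 3: A_seq=1000 A_ack=7187 B_seq=7533 B_ack=1000
After event 4: A_seq=1000 A_ack=7187 B_seq=7664 B_ack=1000
After event 5: A_seq=1000 A_ack=7664 B_seq=7664 B_ack=1000
After event 6: A_seq=1000 A_ack=7701 B_seq=7701 B_ack=1000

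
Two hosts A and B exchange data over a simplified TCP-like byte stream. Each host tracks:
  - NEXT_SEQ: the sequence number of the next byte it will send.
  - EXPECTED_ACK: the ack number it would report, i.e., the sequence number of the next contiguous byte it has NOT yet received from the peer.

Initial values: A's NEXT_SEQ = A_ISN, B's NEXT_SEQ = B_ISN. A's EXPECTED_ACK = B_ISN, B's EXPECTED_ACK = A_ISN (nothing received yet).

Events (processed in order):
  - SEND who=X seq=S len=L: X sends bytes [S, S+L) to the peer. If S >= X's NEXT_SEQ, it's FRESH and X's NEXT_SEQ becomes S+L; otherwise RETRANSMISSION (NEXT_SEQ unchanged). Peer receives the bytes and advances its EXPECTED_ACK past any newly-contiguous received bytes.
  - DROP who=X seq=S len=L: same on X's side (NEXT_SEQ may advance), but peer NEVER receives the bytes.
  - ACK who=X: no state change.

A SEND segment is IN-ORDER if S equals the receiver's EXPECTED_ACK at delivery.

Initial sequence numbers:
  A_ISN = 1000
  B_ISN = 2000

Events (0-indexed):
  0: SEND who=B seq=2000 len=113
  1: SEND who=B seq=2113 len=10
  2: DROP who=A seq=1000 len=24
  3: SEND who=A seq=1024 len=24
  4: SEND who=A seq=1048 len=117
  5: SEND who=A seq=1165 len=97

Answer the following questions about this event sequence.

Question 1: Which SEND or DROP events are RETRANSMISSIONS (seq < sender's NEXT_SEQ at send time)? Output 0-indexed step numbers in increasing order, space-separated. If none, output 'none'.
Answer: none

Derivation:
Step 0: SEND seq=2000 -> fresh
Step 1: SEND seq=2113 -> fresh
Step 2: DROP seq=1000 -> fresh
Step 3: SEND seq=1024 -> fresh
Step 4: SEND seq=1048 -> fresh
Step 5: SEND seq=1165 -> fresh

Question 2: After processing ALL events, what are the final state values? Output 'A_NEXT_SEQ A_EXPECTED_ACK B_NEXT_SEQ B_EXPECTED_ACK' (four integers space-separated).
Answer: 1262 2123 2123 1000

Derivation:
After event 0: A_seq=1000 A_ack=2113 B_seq=2113 B_ack=1000
After event 1: A_seq=1000 A_ack=2123 B_seq=2123 B_ack=1000
After event 2: A_seq=1024 A_ack=2123 B_seq=2123 B_ack=1000
After event 3: A_seq=1048 A_ack=2123 B_seq=2123 B_ack=1000
After event 4: A_seq=1165 A_ack=2123 B_seq=2123 B_ack=1000
After event 5: A_seq=1262 A_ack=2123 B_seq=2123 B_ack=1000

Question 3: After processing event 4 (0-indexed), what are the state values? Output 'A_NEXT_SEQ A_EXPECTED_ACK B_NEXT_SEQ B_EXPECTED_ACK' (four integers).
After event 0: A_seq=1000 A_ack=2113 B_seq=2113 B_ack=1000
After event 1: A_seq=1000 A_ack=2123 B_seq=2123 B_ack=1000
After event 2: A_seq=1024 A_ack=2123 B_seq=2123 B_ack=1000
After event 3: A_seq=1048 A_ack=2123 B_seq=2123 B_ack=1000
After event 4: A_seq=1165 A_ack=2123 B_seq=2123 B_ack=1000

1165 2123 2123 1000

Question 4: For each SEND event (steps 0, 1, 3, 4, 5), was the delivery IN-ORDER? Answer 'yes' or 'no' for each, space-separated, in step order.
Step 0: SEND seq=2000 -> in-order
Step 1: SEND seq=2113 -> in-order
Step 3: SEND seq=1024 -> out-of-order
Step 4: SEND seq=1048 -> out-of-order
Step 5: SEND seq=1165 -> out-of-order

Answer: yes yes no no no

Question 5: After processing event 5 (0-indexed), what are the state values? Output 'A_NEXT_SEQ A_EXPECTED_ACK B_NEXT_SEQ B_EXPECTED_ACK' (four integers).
After event 0: A_seq=1000 A_ack=2113 B_seq=2113 B_ack=1000
After event 1: A_seq=1000 A_ack=2123 B_seq=2123 B_ack=1000
After event 2: A_seq=1024 A_ack=2123 B_seq=2123 B_ack=1000
After event 3: A_seq=1048 A_ack=2123 B_seq=2123 B_ack=1000
After event 4: A_seq=1165 A_ack=2123 B_seq=2123 B_ack=1000
After event 5: A_seq=1262 A_ack=2123 B_seq=2123 B_ack=1000

1262 2123 2123 1000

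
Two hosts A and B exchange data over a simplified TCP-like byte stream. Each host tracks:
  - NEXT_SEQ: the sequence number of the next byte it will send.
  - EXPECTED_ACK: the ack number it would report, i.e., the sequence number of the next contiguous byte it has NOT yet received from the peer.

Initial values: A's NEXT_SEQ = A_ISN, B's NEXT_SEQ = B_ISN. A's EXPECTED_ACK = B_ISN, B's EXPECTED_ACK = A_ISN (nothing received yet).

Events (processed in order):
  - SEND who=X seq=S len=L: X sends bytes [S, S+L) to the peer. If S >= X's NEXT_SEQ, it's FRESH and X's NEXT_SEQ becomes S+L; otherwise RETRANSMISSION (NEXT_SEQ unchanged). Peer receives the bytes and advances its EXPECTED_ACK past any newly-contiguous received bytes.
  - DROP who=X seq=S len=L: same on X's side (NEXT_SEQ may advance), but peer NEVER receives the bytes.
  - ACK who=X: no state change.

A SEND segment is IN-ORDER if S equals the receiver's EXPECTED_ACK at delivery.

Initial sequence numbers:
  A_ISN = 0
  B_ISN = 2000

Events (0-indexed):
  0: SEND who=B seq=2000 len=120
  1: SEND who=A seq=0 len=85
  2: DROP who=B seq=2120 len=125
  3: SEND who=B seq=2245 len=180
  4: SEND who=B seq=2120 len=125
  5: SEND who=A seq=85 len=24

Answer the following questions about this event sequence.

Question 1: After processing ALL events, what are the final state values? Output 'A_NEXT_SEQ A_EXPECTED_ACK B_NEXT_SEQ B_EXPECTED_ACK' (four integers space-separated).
After event 0: A_seq=0 A_ack=2120 B_seq=2120 B_ack=0
After event 1: A_seq=85 A_ack=2120 B_seq=2120 B_ack=85
After event 2: A_seq=85 A_ack=2120 B_seq=2245 B_ack=85
After event 3: A_seq=85 A_ack=2120 B_seq=2425 B_ack=85
After event 4: A_seq=85 A_ack=2425 B_seq=2425 B_ack=85
After event 5: A_seq=109 A_ack=2425 B_seq=2425 B_ack=109

Answer: 109 2425 2425 109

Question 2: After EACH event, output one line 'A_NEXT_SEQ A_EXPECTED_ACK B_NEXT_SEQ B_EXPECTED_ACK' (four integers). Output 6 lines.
0 2120 2120 0
85 2120 2120 85
85 2120 2245 85
85 2120 2425 85
85 2425 2425 85
109 2425 2425 109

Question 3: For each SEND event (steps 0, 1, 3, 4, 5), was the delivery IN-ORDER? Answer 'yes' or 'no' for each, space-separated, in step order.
Answer: yes yes no yes yes

Derivation:
Step 0: SEND seq=2000 -> in-order
Step 1: SEND seq=0 -> in-order
Step 3: SEND seq=2245 -> out-of-order
Step 4: SEND seq=2120 -> in-order
Step 5: SEND seq=85 -> in-order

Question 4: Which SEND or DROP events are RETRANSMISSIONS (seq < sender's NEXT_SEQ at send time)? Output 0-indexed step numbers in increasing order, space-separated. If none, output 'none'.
Step 0: SEND seq=2000 -> fresh
Step 1: SEND seq=0 -> fresh
Step 2: DROP seq=2120 -> fresh
Step 3: SEND seq=2245 -> fresh
Step 4: SEND seq=2120 -> retransmit
Step 5: SEND seq=85 -> fresh

Answer: 4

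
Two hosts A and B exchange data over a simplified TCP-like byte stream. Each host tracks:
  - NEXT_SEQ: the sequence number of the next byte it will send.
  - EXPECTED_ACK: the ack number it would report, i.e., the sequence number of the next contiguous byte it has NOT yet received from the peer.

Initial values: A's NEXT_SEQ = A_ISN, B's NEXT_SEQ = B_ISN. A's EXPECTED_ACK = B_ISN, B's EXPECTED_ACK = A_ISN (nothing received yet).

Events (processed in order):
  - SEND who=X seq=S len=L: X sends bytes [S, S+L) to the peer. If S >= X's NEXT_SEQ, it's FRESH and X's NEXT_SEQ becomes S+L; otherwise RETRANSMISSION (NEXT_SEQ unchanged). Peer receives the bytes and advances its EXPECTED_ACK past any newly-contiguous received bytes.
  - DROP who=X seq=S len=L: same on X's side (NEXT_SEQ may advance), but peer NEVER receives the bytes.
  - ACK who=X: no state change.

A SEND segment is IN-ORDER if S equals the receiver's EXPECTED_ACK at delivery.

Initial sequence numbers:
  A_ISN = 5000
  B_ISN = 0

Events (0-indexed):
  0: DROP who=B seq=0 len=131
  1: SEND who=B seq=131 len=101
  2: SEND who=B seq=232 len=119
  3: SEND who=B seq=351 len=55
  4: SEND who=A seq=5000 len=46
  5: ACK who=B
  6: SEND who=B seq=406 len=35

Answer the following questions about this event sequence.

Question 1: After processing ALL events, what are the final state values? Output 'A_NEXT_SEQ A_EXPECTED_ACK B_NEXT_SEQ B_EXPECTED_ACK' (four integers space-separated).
After event 0: A_seq=5000 A_ack=0 B_seq=131 B_ack=5000
After event 1: A_seq=5000 A_ack=0 B_seq=232 B_ack=5000
After event 2: A_seq=5000 A_ack=0 B_seq=351 B_ack=5000
After event 3: A_seq=5000 A_ack=0 B_seq=406 B_ack=5000
After event 4: A_seq=5046 A_ack=0 B_seq=406 B_ack=5046
After event 5: A_seq=5046 A_ack=0 B_seq=406 B_ack=5046
After event 6: A_seq=5046 A_ack=0 B_seq=441 B_ack=5046

Answer: 5046 0 441 5046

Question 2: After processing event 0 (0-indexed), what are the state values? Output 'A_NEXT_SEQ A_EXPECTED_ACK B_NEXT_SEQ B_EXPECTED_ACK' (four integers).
After event 0: A_seq=5000 A_ack=0 B_seq=131 B_ack=5000

5000 0 131 5000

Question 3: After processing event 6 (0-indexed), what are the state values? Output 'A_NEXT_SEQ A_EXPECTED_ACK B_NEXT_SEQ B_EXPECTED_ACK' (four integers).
After event 0: A_seq=5000 A_ack=0 B_seq=131 B_ack=5000
After event 1: A_seq=5000 A_ack=0 B_seq=232 B_ack=5000
After event 2: A_seq=5000 A_ack=0 B_seq=351 B_ack=5000
After event 3: A_seq=5000 A_ack=0 B_seq=406 B_ack=5000
After event 4: A_seq=5046 A_ack=0 B_seq=406 B_ack=5046
After event 5: A_seq=5046 A_ack=0 B_seq=406 B_ack=5046
After event 6: A_seq=5046 A_ack=0 B_seq=441 B_ack=5046

5046 0 441 5046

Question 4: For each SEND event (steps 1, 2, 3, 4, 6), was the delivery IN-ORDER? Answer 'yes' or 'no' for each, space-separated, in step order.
Step 1: SEND seq=131 -> out-of-order
Step 2: SEND seq=232 -> out-of-order
Step 3: SEND seq=351 -> out-of-order
Step 4: SEND seq=5000 -> in-order
Step 6: SEND seq=406 -> out-of-order

Answer: no no no yes no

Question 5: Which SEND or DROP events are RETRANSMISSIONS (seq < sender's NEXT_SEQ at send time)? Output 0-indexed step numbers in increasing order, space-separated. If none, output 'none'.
Step 0: DROP seq=0 -> fresh
Step 1: SEND seq=131 -> fresh
Step 2: SEND seq=232 -> fresh
Step 3: SEND seq=351 -> fresh
Step 4: SEND seq=5000 -> fresh
Step 6: SEND seq=406 -> fresh

Answer: none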